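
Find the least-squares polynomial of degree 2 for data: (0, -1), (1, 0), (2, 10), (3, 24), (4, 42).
-11/7 + (1/7)x + (19/7)x²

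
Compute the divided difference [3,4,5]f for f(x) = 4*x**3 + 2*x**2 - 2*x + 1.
50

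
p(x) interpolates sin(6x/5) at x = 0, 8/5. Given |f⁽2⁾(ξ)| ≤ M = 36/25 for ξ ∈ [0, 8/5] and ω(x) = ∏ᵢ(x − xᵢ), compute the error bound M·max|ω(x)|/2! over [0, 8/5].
288/625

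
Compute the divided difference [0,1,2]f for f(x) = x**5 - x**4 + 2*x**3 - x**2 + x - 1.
13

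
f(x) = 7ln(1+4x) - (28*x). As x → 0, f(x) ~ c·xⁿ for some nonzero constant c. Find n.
2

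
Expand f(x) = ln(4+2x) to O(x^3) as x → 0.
log(4) + x/2 - x**2/8 + O(x**3)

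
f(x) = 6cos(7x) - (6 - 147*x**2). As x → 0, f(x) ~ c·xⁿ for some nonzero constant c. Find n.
4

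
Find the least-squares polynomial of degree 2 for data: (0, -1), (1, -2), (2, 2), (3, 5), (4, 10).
-10/7 + (-17/70)x + (11/14)x²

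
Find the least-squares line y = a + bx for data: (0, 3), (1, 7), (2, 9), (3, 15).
a = 14/5, b = 19/5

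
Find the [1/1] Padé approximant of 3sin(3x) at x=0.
9*x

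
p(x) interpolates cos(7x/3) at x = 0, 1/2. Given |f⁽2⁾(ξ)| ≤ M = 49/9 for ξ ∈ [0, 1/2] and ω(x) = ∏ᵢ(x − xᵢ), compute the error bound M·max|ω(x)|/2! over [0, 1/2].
49/288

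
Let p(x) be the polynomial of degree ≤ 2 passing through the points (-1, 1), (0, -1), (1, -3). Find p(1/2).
-2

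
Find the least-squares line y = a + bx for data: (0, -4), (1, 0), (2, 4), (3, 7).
a = -19/5, b = 37/10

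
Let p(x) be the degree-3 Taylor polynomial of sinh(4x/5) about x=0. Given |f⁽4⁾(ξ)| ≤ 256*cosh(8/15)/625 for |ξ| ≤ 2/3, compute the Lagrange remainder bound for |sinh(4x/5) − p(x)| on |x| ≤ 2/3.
512*cosh(8/15)/151875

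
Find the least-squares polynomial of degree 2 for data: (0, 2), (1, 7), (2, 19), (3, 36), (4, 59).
13/7 + (181/70)x + (41/14)x²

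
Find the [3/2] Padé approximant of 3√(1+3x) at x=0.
(81*x**3/32 + 243*x**2/16 + 27*x/2 + 3)/(27*x**2/16 + 3*x + 1)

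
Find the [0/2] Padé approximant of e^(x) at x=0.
1/(x**2/2 - x + 1)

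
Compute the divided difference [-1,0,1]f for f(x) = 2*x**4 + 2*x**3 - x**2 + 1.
1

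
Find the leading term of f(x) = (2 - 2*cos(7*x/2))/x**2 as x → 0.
49/4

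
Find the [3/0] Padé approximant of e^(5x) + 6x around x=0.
125*x**3/6 + 25*x**2/2 + 11*x + 1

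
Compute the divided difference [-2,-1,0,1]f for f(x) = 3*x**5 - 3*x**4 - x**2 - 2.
21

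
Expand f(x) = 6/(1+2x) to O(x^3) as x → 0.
6 - 12*x + 24*x**2 + O(x**3)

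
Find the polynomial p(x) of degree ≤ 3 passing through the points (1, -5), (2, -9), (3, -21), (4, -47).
-x**3 + 2*x**2 - 3*x - 3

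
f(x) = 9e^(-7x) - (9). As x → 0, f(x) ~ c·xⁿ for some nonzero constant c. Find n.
1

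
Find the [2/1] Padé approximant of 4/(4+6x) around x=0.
1/(3*x/2 + 1)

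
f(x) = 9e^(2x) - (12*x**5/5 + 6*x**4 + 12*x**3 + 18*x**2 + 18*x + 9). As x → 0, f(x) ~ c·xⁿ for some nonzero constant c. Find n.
6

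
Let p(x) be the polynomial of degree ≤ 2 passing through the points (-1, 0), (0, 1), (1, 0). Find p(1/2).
3/4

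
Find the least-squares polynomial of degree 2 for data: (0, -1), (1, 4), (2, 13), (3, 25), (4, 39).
-6/5 + (41/10)x + (3/2)x²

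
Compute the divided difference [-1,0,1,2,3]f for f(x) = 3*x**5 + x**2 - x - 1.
15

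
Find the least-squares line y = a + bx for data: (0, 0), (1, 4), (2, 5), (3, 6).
a = 9/10, b = 19/10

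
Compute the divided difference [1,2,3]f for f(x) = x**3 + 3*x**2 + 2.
9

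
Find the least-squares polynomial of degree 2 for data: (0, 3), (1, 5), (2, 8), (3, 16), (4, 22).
20/7 + (83/70)x + (13/14)x²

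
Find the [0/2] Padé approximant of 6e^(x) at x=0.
6/(x**2/2 - x + 1)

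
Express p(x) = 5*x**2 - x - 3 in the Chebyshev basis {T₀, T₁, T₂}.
(-1/2)T₀ - T₁ + (5/2)T₂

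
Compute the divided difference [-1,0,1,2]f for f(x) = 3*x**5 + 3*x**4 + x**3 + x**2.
22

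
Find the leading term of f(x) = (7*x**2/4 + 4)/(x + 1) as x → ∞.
7*x/4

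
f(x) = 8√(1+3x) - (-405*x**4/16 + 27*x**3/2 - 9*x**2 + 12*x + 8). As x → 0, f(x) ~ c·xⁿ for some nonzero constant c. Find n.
5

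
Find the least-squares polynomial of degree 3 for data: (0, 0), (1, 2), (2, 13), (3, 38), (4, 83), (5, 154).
-5/126 + (-169/756)x + (181/126)x² + (103/108)x³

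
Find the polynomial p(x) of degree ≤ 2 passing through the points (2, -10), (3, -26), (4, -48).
-3*x**2 - x + 4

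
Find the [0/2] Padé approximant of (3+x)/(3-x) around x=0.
1/(2*x**2/9 - 2*x/3 + 1)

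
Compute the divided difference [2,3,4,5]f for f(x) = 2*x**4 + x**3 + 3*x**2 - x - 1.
29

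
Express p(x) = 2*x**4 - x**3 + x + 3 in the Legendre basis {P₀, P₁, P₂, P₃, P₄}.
(17/5)P₀ + (2/5)P₁ + (8/7)P₂ + (-2/5)P₃ + (16/35)P₄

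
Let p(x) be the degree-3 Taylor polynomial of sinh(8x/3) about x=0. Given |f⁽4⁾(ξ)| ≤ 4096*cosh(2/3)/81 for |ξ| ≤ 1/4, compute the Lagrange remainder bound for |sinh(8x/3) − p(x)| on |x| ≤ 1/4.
2*cosh(2/3)/243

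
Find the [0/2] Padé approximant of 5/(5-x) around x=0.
1/(1 - x/5)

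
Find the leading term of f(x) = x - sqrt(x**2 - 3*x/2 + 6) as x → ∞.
3/4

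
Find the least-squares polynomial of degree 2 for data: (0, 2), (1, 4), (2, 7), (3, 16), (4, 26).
15/7 + (-2/7)x + (11/7)x²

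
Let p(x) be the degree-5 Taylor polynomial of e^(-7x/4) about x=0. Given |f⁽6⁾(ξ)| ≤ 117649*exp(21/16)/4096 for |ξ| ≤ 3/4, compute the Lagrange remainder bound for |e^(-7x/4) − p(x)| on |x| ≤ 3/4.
9529569*exp(21/16)/1342177280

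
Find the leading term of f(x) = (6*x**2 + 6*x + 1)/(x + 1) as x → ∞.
6*x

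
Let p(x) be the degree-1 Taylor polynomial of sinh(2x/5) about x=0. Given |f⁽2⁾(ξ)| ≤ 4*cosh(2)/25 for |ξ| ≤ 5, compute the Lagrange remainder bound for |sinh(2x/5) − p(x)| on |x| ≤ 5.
2*cosh(2)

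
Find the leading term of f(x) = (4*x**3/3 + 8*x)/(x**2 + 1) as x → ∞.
4*x/3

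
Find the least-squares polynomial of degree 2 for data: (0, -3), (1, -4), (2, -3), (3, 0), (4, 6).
-102/35 + (-83/35)x + (8/7)x²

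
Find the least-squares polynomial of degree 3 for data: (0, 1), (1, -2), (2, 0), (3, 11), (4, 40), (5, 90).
125/126 + (-335/108)x + (-97/126)x² + (107/108)x³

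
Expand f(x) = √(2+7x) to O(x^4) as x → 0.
sqrt(2) + 7*sqrt(2)*x/4 - 49*sqrt(2)*x**2/32 + 343*sqrt(2)*x**3/128 + O(x**4)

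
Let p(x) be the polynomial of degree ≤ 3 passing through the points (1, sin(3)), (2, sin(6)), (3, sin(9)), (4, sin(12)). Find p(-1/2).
105*sin(3)/16 - 35*sin(12)/16 - 189*sin(6)/16 + 135*sin(9)/16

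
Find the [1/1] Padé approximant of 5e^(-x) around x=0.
(5 - 5*x/2)/(x/2 + 1)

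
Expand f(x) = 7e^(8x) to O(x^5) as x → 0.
7 + 56*x + 224*x**2 + 1792*x**3/3 + 3584*x**4/3 + O(x**5)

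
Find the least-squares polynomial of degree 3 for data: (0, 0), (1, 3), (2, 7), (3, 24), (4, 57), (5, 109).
5/14 + (85/84)x + (-3/7)x² + (11/12)x³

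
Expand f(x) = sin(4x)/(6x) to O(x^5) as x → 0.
2/3 - 16*x**2/9 + 64*x**4/45 + O(x**5)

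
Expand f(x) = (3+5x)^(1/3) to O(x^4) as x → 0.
3**(1/3) + 5*3**(1/3)*x/9 - 25*3**(1/3)*x**2/81 + 625*3**(1/3)*x**3/2187 + O(x**4)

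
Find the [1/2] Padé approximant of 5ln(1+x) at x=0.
5*x/(-x**2/12 + x/2 + 1)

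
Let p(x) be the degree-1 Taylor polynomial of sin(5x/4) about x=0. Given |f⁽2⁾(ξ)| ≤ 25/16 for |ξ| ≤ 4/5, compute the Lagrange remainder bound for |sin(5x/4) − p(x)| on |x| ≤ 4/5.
1/2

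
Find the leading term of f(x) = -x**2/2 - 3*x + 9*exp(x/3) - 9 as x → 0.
x**3/18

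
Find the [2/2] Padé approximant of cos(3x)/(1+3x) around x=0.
(-21*x**2/4 + x/2 + 1)/(3*x**2/4 + 7*x/2 + 1)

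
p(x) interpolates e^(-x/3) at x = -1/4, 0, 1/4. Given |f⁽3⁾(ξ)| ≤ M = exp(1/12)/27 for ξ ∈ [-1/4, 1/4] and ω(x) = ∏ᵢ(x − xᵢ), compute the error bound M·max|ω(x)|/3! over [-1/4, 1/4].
sqrt(3)*exp(1/12)/46656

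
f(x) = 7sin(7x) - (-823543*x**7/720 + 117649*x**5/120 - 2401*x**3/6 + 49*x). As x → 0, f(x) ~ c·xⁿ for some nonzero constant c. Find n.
9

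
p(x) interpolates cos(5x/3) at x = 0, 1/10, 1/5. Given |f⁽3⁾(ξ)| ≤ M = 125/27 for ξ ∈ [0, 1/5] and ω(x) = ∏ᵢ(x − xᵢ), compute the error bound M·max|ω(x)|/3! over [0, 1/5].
sqrt(3)/5832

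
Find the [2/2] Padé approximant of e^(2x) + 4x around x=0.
(-x**2/9 + 17*x/3 + 1)/(-x**2/9 - x/3 + 1)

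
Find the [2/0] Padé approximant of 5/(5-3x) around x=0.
9*x**2/25 + 3*x/5 + 1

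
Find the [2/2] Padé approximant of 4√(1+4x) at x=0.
(20*x**2 + 20*x + 4)/(x**2 + 3*x + 1)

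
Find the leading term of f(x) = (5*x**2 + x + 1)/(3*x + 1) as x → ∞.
5*x/3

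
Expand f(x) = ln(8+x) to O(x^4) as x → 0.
log(8) + x/8 - x**2/128 + x**3/1536 + O(x**4)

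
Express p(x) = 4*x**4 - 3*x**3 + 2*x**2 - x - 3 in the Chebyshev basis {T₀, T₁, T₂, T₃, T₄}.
(-1/2)T₀ + (-13/4)T₁ + (3)T₂ + (-3/4)T₃ + (1/2)T₄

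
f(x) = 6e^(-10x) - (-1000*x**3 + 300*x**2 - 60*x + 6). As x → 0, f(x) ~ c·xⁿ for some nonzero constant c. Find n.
4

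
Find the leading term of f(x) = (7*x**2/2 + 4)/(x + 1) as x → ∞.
7*x/2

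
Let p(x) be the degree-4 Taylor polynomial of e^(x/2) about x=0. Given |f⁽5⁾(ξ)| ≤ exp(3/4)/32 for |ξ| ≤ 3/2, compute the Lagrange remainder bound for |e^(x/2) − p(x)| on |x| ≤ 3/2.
81*exp(3/4)/40960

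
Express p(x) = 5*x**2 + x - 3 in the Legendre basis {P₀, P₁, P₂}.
(-4/3)P₀ + P₁ + (10/3)P₂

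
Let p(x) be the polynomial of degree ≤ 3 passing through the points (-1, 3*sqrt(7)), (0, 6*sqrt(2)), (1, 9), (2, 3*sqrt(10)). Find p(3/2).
-15*sqrt(2)/8 + 3*sqrt(7)/16 + 15*sqrt(10)/16 + 135/16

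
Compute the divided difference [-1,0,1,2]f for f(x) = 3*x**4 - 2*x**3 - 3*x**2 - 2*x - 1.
4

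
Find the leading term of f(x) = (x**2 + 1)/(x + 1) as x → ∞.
x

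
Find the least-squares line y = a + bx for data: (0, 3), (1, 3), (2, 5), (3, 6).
a = 13/5, b = 11/10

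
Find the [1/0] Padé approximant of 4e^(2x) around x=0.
8*x + 4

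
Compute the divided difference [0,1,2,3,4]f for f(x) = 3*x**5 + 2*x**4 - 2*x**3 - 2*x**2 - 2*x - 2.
32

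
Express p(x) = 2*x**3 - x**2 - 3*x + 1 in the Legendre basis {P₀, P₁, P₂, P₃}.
(2/3)P₀ + (-9/5)P₁ + (-2/3)P₂ + (4/5)P₃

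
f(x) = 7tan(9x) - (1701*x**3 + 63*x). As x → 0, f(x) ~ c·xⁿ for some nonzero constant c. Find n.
5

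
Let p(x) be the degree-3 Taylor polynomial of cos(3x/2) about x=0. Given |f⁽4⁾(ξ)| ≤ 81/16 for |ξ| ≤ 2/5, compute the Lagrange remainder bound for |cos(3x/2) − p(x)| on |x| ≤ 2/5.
27/5000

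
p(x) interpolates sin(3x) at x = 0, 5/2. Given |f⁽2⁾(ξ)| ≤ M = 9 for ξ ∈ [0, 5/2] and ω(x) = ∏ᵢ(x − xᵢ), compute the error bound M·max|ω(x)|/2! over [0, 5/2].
225/32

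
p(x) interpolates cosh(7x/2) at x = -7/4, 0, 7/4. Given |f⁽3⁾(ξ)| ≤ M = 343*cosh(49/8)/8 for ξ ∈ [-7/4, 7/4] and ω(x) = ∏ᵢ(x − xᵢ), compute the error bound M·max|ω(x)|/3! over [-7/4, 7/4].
117649*sqrt(3)*cosh(49/8)/13824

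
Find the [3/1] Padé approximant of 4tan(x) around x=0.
4*x*(x**2 + 3)/3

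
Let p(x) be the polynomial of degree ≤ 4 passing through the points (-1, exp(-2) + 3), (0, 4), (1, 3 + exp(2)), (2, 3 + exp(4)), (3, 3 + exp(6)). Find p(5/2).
(-5 + (-70*exp(2) + 412 + 140*exp(4) + 35*exp(6))*exp(2))*exp(-2)/128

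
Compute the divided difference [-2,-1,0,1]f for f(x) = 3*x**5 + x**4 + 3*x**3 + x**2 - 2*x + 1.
16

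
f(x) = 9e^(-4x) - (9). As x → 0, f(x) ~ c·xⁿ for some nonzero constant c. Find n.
1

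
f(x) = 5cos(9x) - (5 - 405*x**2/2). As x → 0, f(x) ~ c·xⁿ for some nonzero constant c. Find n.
4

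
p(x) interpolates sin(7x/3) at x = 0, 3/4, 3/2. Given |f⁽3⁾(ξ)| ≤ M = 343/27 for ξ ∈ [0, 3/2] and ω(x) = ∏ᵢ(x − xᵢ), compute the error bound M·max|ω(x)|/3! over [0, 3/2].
343*sqrt(3)/1728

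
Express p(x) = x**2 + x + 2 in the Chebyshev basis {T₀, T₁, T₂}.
(5/2)T₀ + T₁ + (1/2)T₂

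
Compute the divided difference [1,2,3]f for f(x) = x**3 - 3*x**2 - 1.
3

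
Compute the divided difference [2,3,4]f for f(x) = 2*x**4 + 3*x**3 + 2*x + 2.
137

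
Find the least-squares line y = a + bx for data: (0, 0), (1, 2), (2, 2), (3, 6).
a = -1/5, b = 9/5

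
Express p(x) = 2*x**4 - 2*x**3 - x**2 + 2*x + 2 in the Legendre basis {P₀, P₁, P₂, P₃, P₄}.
(31/15)P₀ + (4/5)P₁ + (10/21)P₂ + (-4/5)P₃ + (16/35)P₄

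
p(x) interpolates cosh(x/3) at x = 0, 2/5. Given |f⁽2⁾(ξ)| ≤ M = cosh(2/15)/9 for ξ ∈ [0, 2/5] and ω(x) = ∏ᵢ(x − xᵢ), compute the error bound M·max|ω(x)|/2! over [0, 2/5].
cosh(2/15)/450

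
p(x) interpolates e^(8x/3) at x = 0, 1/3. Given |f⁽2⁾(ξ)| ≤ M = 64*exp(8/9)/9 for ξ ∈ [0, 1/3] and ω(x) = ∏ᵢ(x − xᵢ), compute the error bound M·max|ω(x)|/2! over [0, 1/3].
8*exp(8/9)/81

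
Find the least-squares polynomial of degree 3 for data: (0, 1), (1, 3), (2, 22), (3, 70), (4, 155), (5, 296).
17/21 + (-82/63)x + (23/12)x² + (73/36)x³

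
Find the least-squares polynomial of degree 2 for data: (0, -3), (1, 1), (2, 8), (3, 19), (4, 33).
-104/35 + (15/7)x + (12/7)x²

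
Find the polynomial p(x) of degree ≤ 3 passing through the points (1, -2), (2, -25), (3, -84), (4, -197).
-3*x**3 - 2*x + 3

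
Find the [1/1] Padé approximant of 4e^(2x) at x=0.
(4*x + 4)/(1 - x)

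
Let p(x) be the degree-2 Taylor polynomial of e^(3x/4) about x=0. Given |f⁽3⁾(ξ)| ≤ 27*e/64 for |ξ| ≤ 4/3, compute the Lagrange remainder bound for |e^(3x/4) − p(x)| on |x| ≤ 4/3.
e/6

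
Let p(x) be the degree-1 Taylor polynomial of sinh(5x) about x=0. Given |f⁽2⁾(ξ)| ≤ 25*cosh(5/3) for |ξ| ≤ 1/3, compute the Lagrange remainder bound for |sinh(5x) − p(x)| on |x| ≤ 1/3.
25*cosh(5/3)/18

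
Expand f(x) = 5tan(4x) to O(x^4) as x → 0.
20*x + 320*x**3/3 + O(x**4)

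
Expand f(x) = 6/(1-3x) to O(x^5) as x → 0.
6 + 18*x + 54*x**2 + 162*x**3 + 486*x**4 + O(x**5)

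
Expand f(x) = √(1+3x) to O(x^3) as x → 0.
1 + 3*x/2 - 9*x**2/8 + O(x**3)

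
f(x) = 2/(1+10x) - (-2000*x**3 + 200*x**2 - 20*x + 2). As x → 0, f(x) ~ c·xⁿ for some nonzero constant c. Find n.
4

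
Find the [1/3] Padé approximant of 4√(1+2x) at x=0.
(7*x + 4)/(x**3/8 - x**2/4 + 3*x/4 + 1)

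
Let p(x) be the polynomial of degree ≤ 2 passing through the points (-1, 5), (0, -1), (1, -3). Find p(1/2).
-5/2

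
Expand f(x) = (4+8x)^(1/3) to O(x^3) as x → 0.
2**(2/3) + 2*2**(2/3)*x/3 - 4*2**(2/3)*x**2/9 + O(x**3)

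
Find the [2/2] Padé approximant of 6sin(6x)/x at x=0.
(36 - 756*x**2/5)/(9*x**2/5 + 1)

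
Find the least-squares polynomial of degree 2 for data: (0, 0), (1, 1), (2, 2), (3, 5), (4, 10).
8/35 + (-16/35)x + (5/7)x²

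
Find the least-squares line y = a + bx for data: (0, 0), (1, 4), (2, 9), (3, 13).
a = -1/10, b = 22/5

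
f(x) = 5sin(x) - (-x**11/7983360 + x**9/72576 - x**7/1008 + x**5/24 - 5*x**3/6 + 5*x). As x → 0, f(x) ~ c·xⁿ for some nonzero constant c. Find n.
13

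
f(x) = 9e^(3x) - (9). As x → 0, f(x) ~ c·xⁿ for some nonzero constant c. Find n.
1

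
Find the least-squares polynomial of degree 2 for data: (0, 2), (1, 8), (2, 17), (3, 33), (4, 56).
86/35 + (111/70)x + (41/14)x²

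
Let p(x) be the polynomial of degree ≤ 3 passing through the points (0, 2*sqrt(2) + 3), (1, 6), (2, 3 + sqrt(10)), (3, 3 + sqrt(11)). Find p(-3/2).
-519/16 - 35*sqrt(11)/16 + 105*sqrt(2)/8 + 135*sqrt(10)/16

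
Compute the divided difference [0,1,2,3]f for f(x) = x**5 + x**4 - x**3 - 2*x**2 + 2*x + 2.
30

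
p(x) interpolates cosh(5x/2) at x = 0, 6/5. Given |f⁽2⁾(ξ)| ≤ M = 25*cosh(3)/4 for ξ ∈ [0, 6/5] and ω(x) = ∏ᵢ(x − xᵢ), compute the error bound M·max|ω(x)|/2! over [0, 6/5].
9*cosh(3)/8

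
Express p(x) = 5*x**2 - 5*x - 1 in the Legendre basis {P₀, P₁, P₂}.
(2/3)P₀ + (-5)P₁ + (10/3)P₂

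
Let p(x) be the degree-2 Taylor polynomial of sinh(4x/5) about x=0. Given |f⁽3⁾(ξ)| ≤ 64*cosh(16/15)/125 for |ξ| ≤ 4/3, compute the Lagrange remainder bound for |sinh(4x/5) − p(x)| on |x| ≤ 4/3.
2048*cosh(16/15)/10125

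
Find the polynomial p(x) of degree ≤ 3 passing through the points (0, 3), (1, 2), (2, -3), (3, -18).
-x**3 + x**2 - x + 3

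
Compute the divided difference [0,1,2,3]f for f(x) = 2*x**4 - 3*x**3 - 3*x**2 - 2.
9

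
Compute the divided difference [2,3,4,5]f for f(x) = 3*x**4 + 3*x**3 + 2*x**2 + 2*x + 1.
45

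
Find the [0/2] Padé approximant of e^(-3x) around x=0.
1/(9*x**2/2 + 3*x + 1)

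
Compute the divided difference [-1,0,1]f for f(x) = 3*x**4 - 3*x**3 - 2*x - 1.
3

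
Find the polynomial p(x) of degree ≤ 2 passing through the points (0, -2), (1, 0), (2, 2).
2*x - 2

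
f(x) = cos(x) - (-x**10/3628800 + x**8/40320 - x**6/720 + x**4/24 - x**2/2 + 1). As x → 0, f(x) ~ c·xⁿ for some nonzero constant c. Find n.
12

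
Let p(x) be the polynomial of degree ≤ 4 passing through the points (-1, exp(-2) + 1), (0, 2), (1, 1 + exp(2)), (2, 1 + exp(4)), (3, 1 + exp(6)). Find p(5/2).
(-5 + (-70*exp(2) + 156 + 140*exp(4) + 35*exp(6))*exp(2))*exp(-2)/128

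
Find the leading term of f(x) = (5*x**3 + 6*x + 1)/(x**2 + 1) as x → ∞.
5*x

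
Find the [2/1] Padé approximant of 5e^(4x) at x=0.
(40*x**2/3 + 40*x/3 + 5)/(1 - 4*x/3)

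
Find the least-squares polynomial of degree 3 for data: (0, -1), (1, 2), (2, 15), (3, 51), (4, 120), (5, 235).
-41/42 + (377/252)x + (-7/12)x² + (35/18)x³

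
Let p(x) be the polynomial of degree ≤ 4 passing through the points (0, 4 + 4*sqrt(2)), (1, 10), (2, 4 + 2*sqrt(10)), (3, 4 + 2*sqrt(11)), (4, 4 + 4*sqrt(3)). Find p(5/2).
-5*sqrt(3)/32 + 3*sqrt(2)/32 + 49/16 + 15*sqrt(11)/16 + 45*sqrt(10)/32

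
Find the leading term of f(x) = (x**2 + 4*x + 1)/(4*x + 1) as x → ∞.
x/4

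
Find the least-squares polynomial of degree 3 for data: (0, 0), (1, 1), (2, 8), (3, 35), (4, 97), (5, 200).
31/126 + (227/756)x + (-565/252)x² + (55/27)x³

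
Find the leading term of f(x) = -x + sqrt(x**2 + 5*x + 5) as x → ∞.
5/2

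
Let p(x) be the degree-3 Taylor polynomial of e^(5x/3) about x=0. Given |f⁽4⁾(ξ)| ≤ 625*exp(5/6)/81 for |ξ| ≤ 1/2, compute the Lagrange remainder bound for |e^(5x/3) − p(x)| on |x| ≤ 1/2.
625*exp(5/6)/31104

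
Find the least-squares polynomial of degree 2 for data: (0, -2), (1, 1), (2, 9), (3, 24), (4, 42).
-74/35 + (37/70)x + (37/14)x²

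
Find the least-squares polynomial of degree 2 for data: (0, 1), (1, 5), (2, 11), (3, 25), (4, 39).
1 + (8/5)x + (2)x²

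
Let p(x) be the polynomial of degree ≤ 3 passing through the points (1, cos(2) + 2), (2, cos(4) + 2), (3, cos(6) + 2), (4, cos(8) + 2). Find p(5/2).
9*cos(4)/16 - cos(8)/16 - cos(2)/16 + 9*cos(6)/16 + 2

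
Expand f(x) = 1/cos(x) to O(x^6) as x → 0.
1 + x**2/2 + 5*x**4/24 + O(x**6)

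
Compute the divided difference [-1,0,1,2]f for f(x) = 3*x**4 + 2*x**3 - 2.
8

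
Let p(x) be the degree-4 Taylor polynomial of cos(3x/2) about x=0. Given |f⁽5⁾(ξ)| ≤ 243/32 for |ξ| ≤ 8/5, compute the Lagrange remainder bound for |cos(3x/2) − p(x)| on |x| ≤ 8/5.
10368/15625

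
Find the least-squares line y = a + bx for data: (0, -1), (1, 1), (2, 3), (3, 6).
a = -6/5, b = 23/10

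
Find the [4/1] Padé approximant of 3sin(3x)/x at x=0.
243*x**4/40 - 27*x**2/2 + 9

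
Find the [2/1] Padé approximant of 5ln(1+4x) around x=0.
20*x*(2*x + 3)/(3*(8*x/3 + 1))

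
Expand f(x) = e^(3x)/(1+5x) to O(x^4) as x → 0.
1 - 2*x + 29*x**2/2 - 68*x**3 + O(x**4)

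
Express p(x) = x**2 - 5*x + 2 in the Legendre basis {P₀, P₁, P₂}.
(7/3)P₀ + (-5)P₁ + (2/3)P₂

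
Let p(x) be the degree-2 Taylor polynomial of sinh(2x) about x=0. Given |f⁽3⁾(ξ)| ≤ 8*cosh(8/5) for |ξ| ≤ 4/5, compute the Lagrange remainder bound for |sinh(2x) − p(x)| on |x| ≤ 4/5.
256*cosh(8/5)/375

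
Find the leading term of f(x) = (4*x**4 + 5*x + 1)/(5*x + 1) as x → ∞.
4*x**3/5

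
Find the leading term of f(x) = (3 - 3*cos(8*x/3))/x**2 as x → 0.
32/3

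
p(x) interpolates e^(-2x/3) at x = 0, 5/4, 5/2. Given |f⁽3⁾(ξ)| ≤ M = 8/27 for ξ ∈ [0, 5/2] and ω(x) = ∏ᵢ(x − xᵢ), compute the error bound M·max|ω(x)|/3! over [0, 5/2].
125*sqrt(3)/5832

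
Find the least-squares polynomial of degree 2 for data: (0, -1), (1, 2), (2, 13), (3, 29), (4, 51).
-44/35 + (57/70)x + (43/14)x²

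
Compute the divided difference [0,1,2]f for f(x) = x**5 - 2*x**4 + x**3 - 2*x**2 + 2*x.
2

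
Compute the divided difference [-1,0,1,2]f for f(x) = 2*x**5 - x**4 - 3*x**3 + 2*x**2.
5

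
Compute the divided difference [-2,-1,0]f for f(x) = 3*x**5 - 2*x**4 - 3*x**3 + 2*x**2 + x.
-48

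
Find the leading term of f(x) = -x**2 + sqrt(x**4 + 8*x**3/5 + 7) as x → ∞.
4*x/5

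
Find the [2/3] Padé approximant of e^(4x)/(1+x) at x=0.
(4*x**2/5 + 6*x/5 + 1)/(-4*x**3/15 + 6*x**2/5 - 9*x/5 + 1)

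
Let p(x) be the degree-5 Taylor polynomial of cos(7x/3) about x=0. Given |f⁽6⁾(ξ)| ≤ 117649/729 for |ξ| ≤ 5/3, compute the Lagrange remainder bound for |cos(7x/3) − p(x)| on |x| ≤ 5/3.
367653125/76527504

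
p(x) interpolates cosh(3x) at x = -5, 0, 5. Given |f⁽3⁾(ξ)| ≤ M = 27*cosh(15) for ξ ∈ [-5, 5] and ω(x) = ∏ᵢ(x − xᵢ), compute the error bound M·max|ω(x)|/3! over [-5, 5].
125*sqrt(3)*cosh(15)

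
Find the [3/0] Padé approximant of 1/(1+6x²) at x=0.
1 - 6*x**2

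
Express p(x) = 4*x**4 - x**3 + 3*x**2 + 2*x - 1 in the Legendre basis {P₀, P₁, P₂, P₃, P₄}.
(4/5)P₀ + (7/5)P₁ + (30/7)P₂ + (-2/5)P₃ + (32/35)P₄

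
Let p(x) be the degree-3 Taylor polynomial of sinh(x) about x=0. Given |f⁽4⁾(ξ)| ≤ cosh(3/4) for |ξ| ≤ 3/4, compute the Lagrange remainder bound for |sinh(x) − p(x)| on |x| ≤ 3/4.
27*cosh(3/4)/2048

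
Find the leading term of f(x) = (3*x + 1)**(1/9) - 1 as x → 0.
x/3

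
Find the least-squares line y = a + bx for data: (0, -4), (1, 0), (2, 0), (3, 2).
a = -16/5, b = 9/5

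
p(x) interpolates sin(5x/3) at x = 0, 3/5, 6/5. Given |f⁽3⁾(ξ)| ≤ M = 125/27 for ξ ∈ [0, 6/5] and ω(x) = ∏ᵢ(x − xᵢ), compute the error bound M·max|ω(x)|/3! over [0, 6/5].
sqrt(3)/27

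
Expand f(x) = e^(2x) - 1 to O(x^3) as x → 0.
2*x + 2*x**2 + O(x**3)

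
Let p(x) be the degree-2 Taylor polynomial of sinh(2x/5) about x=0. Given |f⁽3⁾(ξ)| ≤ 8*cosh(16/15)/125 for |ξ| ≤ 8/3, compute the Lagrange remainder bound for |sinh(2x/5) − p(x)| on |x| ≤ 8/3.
2048*cosh(16/15)/10125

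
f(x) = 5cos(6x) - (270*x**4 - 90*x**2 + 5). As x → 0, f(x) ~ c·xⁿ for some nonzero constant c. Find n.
6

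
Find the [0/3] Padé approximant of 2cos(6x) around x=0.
2/(18*x**2 + 1)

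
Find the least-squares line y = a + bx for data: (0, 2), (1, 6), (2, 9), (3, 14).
a = 19/10, b = 39/10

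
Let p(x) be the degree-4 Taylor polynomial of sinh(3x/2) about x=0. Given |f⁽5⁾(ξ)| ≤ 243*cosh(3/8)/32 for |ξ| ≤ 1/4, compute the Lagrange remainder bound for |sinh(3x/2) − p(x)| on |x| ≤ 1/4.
81*cosh(3/8)/1310720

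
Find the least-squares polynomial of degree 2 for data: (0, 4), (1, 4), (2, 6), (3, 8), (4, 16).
30/7 + (-62/35)x + (8/7)x²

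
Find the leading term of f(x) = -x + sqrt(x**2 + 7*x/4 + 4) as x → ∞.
7/8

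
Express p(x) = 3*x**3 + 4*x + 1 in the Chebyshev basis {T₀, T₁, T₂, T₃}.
T₀ + (25/4)T₁ + (3/4)T₃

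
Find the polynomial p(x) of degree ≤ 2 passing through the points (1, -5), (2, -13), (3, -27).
-3*x**2 + x - 3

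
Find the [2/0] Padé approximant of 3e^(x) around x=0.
3*x**2/2 + 3*x + 3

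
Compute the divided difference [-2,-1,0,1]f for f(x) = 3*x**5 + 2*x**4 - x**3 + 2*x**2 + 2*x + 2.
10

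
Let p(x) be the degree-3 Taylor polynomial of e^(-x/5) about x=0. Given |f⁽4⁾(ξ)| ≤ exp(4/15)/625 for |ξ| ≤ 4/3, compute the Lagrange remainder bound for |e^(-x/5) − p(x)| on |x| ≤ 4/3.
32*exp(4/15)/151875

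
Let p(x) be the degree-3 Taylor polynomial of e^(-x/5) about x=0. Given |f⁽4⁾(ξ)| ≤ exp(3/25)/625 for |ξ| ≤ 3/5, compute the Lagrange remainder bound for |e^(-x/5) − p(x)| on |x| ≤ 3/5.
27*exp(3/25)/3125000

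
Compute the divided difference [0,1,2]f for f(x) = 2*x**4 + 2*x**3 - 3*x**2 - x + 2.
17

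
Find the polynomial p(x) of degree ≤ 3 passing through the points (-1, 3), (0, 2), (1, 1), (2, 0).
2 - x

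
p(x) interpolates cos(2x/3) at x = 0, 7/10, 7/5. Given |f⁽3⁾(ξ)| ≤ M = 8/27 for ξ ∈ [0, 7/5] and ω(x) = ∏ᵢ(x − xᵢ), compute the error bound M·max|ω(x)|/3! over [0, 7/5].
343*sqrt(3)/91125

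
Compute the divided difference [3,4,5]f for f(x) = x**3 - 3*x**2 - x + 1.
9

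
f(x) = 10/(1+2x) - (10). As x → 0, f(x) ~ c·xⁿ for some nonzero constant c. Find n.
1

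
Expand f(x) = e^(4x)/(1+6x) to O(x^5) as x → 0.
1 - 2*x + 20*x**2 - 328*x**3/3 + 2000*x**4/3 + O(x**5)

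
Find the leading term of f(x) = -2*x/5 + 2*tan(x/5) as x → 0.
2*x**3/375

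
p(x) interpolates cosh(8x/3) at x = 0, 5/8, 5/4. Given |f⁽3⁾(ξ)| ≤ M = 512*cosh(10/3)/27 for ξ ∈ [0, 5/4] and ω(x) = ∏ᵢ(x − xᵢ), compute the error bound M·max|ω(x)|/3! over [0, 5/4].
125*sqrt(3)*cosh(10/3)/729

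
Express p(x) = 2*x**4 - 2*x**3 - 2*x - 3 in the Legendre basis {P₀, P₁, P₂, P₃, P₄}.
(-13/5)P₀ + (-16/5)P₁ + (8/7)P₂ + (-4/5)P₃ + (16/35)P₄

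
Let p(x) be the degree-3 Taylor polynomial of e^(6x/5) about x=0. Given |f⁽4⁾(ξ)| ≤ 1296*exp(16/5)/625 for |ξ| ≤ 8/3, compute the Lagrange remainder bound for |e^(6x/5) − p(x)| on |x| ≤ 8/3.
8192*exp(16/5)/1875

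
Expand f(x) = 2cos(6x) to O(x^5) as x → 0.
2 - 36*x**2 + 108*x**4 + O(x**5)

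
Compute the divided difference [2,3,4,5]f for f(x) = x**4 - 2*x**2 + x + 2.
14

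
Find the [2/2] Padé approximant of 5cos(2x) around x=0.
(5 - 25*x**2/3)/(x**2/3 + 1)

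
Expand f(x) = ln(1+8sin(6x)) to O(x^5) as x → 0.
48*x - 1152*x**2 + 36576*x**3 - 1313280*x**4 + O(x**5)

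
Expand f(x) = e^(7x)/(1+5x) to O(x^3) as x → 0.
1 + 2*x + 29*x**2/2 + O(x**3)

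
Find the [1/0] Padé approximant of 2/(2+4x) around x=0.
1 - 2*x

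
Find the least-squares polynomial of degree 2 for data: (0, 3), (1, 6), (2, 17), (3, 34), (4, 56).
94/35 + (29/35)x + (22/7)x²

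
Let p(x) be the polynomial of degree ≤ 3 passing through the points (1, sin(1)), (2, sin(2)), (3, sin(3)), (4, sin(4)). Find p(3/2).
sin(4)/16 - 5*sin(3)/16 + 5*sin(1)/16 + 15*sin(2)/16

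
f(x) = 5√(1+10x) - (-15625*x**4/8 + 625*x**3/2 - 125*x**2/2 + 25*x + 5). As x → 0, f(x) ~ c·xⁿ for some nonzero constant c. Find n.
5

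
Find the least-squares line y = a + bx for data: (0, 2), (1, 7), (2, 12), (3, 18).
a = 9/5, b = 53/10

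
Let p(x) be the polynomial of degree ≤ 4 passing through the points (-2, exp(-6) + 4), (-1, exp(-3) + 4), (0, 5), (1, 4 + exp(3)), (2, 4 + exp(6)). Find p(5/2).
5*(-84*exp(9) - 36*exp(3) + 7 + 178*exp(6) + 63*exp(12))*exp(-6)/128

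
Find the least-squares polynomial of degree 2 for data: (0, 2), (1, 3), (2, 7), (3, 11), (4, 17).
64/35 + (33/35)x + (5/7)x²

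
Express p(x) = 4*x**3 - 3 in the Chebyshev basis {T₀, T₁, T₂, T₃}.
(-3)T₀ + (3)T₁ + T₃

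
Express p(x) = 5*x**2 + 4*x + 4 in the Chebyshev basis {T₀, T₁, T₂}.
(13/2)T₀ + (4)T₁ + (5/2)T₂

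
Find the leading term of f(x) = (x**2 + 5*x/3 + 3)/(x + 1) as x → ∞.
x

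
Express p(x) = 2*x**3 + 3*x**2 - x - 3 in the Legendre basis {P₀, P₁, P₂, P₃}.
(-2)P₀ + (1/5)P₁ + (2)P₂ + (4/5)P₃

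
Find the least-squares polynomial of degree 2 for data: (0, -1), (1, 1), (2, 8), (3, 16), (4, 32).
-6/7 + (-13/70)x + (29/14)x²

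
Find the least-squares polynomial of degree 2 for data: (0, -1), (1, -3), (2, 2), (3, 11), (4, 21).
-8/5 + (-11/5)x + (2)x²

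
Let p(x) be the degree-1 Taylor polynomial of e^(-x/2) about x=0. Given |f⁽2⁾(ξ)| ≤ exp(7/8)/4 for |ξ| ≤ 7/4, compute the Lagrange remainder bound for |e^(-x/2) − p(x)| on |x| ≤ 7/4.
49*exp(7/8)/128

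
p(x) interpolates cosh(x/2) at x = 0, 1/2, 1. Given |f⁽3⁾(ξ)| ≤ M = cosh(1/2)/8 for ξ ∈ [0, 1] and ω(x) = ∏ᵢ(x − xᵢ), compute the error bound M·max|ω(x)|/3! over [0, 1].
sqrt(3)*cosh(1/2)/1728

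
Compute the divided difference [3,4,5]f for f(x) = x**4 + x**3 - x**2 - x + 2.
108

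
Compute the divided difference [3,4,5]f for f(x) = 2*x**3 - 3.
24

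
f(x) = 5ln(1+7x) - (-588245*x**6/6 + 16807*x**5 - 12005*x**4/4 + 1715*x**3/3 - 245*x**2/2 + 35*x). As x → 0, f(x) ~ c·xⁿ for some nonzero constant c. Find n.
7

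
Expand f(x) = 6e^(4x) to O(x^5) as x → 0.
6 + 24*x + 48*x**2 + 64*x**3 + 64*x**4 + O(x**5)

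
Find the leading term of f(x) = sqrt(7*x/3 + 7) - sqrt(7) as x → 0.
sqrt(7)*x/6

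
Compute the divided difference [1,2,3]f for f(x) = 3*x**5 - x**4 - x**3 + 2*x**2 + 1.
241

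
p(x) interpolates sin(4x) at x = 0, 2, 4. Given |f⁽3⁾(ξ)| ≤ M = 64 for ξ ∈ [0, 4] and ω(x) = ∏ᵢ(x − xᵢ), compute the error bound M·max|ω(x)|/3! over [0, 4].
512*sqrt(3)/27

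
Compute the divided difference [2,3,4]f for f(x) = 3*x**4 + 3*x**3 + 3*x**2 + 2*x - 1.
195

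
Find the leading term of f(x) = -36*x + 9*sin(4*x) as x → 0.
-96*x**3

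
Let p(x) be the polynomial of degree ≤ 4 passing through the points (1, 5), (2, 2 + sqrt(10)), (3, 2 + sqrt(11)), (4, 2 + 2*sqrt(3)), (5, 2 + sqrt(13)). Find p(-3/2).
-2145*sqrt(10)/32 - 1365*sqrt(3)/16 + 1155*sqrt(13)/128 + 9265/128 + 5005*sqrt(11)/64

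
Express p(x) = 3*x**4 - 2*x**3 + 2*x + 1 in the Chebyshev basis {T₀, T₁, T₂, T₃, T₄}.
(17/8)T₀ + (1/2)T₁ + (3/2)T₂ + (-1/2)T₃ + (3/8)T₄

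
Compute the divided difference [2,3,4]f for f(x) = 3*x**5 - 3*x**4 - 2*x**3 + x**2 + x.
673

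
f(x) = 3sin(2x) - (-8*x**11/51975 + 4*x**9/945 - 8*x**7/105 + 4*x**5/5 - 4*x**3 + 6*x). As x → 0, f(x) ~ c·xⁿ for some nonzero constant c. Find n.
13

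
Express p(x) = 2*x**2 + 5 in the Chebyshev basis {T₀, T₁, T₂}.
(6)T₀ + T₂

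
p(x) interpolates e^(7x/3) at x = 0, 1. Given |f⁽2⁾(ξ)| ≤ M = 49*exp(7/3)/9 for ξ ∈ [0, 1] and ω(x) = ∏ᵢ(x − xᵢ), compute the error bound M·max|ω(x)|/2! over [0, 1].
49*exp(7/3)/72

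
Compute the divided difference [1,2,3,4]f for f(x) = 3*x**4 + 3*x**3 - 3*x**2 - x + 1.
33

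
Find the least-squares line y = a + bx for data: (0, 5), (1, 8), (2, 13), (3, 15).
a = 5, b = 7/2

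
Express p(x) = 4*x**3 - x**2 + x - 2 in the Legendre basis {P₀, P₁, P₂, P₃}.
(-7/3)P₀ + (17/5)P₁ + (-2/3)P₂ + (8/5)P₃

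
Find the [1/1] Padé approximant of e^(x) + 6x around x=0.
(97*x/14 + 1)/(1 - x/14)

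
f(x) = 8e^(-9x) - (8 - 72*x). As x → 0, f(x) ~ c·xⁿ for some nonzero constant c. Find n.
2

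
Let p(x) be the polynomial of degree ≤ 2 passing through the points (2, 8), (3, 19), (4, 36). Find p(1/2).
11/4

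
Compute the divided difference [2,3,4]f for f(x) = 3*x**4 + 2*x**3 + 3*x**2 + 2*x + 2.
186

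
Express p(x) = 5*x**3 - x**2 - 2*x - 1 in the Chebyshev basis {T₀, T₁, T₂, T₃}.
(-3/2)T₀ + (7/4)T₁ + (-1/2)T₂ + (5/4)T₃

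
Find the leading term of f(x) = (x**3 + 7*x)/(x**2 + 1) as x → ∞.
x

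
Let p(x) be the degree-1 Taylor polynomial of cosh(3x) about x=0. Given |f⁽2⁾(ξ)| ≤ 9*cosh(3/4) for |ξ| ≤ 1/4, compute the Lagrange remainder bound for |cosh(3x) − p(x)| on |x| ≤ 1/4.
9*cosh(3/4)/32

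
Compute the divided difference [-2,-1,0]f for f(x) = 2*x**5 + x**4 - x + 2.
-23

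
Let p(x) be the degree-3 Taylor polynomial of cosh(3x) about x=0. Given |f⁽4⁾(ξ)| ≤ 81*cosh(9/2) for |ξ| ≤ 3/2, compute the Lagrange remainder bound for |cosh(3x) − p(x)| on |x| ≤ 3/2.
2187*cosh(9/2)/128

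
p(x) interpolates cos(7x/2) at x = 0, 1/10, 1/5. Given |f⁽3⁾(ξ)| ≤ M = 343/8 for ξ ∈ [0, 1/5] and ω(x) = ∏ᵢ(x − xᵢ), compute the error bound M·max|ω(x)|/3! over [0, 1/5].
343*sqrt(3)/216000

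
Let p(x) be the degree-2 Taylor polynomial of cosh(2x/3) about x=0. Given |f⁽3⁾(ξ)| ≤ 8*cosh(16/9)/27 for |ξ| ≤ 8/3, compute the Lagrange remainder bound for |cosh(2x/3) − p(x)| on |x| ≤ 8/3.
2048*cosh(16/9)/2187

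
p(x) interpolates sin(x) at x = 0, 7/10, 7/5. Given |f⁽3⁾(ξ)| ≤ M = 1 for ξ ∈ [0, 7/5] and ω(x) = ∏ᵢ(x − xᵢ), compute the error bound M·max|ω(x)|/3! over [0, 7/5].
343*sqrt(3)/27000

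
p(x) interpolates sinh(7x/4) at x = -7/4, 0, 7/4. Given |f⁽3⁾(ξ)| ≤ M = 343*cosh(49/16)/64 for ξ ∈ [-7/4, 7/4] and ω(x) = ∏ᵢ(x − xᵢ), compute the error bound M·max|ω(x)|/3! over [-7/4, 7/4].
117649*sqrt(3)*cosh(49/16)/110592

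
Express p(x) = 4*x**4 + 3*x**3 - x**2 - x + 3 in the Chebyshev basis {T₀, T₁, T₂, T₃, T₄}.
(4)T₀ + (5/4)T₁ + (3/2)T₂ + (3/4)T₃ + (1/2)T₄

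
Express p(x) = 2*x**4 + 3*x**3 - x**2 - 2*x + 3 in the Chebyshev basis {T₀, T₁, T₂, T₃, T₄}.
(13/4)T₀ + (1/4)T₁ + (1/2)T₂ + (3/4)T₃ + (1/4)T₄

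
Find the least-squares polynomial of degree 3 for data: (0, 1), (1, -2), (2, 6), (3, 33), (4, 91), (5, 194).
7/9 + (-1033/378)x + (-80/63)x² + (103/54)x³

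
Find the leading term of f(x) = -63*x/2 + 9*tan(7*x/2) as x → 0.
1029*x**3/8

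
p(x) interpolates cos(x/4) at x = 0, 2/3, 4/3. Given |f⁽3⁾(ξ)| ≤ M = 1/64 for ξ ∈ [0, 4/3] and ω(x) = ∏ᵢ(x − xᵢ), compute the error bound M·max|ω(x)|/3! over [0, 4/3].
sqrt(3)/5832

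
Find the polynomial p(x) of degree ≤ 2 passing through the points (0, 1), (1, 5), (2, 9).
4*x + 1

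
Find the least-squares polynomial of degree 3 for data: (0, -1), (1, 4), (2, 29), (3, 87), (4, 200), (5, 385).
-151/126 + (2395/756)x + (-71/252)x² + (163/54)x³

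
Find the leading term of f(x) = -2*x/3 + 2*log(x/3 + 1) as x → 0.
-x**2/9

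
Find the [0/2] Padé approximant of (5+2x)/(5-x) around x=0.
1/(6*x**2/25 - 3*x/5 + 1)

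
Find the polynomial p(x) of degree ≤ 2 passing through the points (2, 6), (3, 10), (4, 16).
x**2 - x + 4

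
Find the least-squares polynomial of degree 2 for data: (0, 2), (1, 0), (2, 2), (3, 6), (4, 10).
8/5 + (-9/5)x + x²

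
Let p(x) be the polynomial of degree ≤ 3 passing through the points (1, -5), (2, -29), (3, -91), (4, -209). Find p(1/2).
-13/8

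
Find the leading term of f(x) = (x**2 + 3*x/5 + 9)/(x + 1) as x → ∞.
x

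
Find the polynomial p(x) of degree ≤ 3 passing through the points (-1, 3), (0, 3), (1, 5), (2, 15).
x**3 + x**2 + 3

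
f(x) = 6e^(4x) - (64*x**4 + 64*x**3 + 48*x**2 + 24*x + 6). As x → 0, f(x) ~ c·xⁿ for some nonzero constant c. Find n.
5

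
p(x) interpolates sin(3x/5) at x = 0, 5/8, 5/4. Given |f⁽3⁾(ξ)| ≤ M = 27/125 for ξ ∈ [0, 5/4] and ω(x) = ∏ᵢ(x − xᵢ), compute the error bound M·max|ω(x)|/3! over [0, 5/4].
sqrt(3)/512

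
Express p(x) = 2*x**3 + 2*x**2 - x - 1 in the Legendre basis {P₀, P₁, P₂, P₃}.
(-1/3)P₀ + (1/5)P₁ + (4/3)P₂ + (4/5)P₃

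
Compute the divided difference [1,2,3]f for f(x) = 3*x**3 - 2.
18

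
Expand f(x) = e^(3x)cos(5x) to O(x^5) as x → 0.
1 + 3*x - 8*x**2 - 33*x**3 - 161*x**4/6 + O(x**5)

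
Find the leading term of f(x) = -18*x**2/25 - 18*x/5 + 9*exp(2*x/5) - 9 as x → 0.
12*x**3/125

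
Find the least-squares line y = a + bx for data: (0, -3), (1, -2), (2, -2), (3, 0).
a = -31/10, b = 9/10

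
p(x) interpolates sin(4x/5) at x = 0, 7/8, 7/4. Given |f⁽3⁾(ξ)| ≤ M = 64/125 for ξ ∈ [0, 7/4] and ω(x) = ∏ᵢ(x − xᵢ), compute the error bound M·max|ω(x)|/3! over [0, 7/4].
343*sqrt(3)/27000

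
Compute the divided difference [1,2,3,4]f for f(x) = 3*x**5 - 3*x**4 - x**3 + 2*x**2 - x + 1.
164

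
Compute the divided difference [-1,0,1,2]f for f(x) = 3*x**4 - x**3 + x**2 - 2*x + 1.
5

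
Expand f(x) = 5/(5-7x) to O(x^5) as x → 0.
1 + 7*x/5 + 49*x**2/25 + 343*x**3/125 + 2401*x**4/625 + O(x**5)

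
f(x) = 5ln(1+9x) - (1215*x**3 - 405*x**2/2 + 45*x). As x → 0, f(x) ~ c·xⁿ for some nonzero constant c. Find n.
4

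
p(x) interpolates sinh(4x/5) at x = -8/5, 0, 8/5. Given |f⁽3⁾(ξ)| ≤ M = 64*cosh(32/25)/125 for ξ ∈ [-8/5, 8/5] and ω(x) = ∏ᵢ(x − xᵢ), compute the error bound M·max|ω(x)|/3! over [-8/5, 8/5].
32768*sqrt(3)*cosh(32/25)/421875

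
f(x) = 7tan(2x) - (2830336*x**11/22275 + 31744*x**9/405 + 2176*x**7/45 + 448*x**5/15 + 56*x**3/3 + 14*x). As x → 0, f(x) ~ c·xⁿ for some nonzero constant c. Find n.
13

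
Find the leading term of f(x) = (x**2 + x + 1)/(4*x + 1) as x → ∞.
x/4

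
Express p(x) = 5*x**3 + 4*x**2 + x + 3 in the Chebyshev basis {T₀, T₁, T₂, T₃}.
(5)T₀ + (19/4)T₁ + (2)T₂ + (5/4)T₃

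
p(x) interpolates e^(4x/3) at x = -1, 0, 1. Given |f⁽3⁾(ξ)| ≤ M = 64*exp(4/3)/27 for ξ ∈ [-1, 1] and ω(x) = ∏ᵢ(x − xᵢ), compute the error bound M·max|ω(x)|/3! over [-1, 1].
64*sqrt(3)*exp(4/3)/729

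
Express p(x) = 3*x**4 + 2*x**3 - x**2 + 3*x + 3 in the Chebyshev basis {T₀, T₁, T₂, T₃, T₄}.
(29/8)T₀ + (9/2)T₁ + T₂ + (1/2)T₃ + (3/8)T₄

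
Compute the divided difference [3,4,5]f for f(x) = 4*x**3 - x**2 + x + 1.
47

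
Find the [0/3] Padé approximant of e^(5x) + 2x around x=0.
1/(-1133*x**3/6 + 73*x**2/2 - 7*x + 1)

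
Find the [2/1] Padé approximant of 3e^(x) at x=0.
(x**2/2 + 2*x + 3)/(1 - x/3)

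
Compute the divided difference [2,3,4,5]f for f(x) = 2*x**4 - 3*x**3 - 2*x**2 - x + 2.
25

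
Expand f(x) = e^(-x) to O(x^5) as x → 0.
1 - x + x**2/2 - x**3/6 + x**4/24 + O(x**5)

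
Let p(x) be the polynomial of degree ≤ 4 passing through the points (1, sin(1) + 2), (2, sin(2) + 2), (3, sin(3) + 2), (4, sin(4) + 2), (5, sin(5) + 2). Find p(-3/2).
-2145*sin(2)/32 + 1155*sin(5)/128 + 2 + 5005*sin(3)/64 + 3003*sin(1)/128 - 1365*sin(4)/32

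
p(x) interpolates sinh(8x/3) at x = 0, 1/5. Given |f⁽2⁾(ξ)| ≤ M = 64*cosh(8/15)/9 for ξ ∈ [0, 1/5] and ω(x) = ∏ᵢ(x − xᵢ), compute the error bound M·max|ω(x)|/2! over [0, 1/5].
8*cosh(8/15)/225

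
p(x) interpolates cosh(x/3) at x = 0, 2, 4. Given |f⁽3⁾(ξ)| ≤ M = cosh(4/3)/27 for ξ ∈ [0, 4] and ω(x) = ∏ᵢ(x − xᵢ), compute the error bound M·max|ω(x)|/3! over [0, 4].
8*sqrt(3)*cosh(4/3)/729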